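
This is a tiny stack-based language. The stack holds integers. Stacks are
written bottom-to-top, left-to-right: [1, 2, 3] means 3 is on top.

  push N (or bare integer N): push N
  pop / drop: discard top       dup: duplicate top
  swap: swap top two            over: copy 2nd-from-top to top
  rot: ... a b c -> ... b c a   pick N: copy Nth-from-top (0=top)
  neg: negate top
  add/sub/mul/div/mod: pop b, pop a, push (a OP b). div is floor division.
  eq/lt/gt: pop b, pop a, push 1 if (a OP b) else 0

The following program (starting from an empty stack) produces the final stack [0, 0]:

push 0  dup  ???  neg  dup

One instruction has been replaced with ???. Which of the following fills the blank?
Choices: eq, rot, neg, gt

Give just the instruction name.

Stack before ???: [0, 0]
Stack after ???:  [0]
Checking each choice:
  eq: produces [-1, -1]
  rot: stack underflow (need 3, have 2)
  neg: produces [0, 0, 0]
  gt: MATCH


Answer: gt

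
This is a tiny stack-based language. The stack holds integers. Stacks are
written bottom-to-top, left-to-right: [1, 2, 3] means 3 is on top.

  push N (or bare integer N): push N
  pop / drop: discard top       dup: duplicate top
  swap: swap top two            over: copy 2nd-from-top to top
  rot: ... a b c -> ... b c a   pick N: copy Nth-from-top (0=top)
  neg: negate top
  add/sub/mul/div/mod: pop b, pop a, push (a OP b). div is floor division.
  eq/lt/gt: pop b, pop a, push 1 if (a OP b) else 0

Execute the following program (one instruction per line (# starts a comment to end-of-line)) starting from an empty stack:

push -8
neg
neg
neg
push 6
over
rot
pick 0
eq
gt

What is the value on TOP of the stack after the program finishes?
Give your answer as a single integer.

After 'push -8': [-8]
After 'neg': [8]
After 'neg': [-8]
After 'neg': [8]
After 'push 6': [8, 6]
After 'over': [8, 6, 8]
After 'rot': [6, 8, 8]
After 'pick 0': [6, 8, 8, 8]
After 'eq': [6, 8, 1]
After 'gt': [6, 1]

Answer: 1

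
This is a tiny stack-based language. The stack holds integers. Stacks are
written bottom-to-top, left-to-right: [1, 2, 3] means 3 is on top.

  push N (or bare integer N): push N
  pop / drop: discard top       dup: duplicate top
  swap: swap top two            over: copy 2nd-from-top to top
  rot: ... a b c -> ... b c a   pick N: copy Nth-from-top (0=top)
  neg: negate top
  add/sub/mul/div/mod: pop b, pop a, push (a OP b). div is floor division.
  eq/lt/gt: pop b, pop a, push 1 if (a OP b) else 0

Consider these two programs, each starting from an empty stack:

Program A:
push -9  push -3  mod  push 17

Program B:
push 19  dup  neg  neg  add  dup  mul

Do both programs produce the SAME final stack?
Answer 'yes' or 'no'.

Program A trace:
  After 'push -9': [-9]
  After 'push -3': [-9, -3]
  After 'mod': [0]
  After 'push 17': [0, 17]
Program A final stack: [0, 17]

Program B trace:
  After 'push 19': [19]
  After 'dup': [19, 19]
  After 'neg': [19, -19]
  After 'neg': [19, 19]
  After 'add': [38]
  After 'dup': [38, 38]
  After 'mul': [1444]
Program B final stack: [1444]
Same: no

Answer: no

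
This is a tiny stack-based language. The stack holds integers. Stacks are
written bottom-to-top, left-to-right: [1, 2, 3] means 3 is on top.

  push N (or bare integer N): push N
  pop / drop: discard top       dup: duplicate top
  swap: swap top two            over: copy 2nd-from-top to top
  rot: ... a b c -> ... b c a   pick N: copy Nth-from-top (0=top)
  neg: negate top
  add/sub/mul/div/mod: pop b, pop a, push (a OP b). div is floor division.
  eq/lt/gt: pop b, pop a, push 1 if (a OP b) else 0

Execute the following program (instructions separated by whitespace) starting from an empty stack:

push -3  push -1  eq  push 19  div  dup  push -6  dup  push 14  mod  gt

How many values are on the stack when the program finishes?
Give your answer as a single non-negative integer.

Answer: 3

Derivation:
After 'push -3': stack = [-3] (depth 1)
After 'push -1': stack = [-3, -1] (depth 2)
After 'eq': stack = [0] (depth 1)
After 'push 19': stack = [0, 19] (depth 2)
After 'div': stack = [0] (depth 1)
After 'dup': stack = [0, 0] (depth 2)
After 'push -6': stack = [0, 0, -6] (depth 3)
After 'dup': stack = [0, 0, -6, -6] (depth 4)
After 'push 14': stack = [0, 0, -6, -6, 14] (depth 5)
After 'mod': stack = [0, 0, -6, 8] (depth 4)
After 'gt': stack = [0, 0, 0] (depth 3)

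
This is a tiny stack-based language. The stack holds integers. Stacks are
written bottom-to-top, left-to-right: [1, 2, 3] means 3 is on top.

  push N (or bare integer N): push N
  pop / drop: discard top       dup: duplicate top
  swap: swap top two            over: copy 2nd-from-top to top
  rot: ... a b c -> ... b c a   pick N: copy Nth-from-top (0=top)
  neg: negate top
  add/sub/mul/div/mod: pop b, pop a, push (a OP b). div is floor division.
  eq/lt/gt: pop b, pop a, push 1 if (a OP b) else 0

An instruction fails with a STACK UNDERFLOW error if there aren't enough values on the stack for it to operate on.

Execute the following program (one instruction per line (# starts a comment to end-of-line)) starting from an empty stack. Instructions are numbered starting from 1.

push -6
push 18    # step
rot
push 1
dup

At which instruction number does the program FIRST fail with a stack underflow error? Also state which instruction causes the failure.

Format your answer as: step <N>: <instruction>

Answer: step 3: rot

Derivation:
Step 1 ('push -6'): stack = [-6], depth = 1
Step 2 ('push 18'): stack = [-6, 18], depth = 2
Step 3 ('rot'): needs 3 value(s) but depth is 2 — STACK UNDERFLOW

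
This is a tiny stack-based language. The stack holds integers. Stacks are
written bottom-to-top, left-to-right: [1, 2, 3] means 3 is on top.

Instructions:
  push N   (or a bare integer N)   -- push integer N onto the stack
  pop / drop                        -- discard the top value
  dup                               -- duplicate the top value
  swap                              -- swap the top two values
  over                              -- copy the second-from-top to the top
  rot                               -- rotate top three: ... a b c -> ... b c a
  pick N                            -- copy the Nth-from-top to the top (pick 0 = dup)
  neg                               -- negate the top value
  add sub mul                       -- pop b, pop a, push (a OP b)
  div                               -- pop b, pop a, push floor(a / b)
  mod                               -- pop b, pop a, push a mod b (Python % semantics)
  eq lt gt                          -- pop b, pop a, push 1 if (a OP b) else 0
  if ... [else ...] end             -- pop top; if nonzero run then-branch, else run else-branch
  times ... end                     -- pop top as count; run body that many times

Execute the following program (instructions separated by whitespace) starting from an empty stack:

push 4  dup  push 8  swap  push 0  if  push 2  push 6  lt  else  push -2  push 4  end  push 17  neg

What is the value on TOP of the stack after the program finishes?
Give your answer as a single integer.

Answer: -17

Derivation:
After 'push 4': [4]
After 'dup': [4, 4]
After 'push 8': [4, 4, 8]
After 'swap': [4, 8, 4]
After 'push 0': [4, 8, 4, 0]
After 'if': [4, 8, 4]
After 'push -2': [4, 8, 4, -2]
After 'push 4': [4, 8, 4, -2, 4]
After 'push 17': [4, 8, 4, -2, 4, 17]
After 'neg': [4, 8, 4, -2, 4, -17]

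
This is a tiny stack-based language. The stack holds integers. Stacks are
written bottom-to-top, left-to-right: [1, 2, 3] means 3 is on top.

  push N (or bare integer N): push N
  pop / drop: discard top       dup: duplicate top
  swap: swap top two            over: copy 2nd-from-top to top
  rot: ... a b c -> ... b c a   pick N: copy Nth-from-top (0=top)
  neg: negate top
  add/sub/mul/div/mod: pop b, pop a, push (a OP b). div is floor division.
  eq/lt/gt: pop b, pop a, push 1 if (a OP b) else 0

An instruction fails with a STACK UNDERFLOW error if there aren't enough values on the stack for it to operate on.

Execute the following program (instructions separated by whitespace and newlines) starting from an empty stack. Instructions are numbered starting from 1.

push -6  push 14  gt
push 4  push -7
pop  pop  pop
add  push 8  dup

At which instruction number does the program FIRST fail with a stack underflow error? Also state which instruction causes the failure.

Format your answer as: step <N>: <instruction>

Answer: step 9: add

Derivation:
Step 1 ('push -6'): stack = [-6], depth = 1
Step 2 ('push 14'): stack = [-6, 14], depth = 2
Step 3 ('gt'): stack = [0], depth = 1
Step 4 ('push 4'): stack = [0, 4], depth = 2
Step 5 ('push -7'): stack = [0, 4, -7], depth = 3
Step 6 ('pop'): stack = [0, 4], depth = 2
Step 7 ('pop'): stack = [0], depth = 1
Step 8 ('pop'): stack = [], depth = 0
Step 9 ('add'): needs 2 value(s) but depth is 0 — STACK UNDERFLOW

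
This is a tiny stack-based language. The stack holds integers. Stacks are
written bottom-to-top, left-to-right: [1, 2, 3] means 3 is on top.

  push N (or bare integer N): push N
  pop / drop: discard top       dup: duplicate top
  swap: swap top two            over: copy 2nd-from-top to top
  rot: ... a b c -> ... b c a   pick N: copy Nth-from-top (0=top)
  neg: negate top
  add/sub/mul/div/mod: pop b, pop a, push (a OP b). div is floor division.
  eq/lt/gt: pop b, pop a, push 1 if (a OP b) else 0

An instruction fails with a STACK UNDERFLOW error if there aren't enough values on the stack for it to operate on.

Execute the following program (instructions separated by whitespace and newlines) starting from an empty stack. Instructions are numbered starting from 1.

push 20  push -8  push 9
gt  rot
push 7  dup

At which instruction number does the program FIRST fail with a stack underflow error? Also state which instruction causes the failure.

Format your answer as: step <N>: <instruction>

Step 1 ('push 20'): stack = [20], depth = 1
Step 2 ('push -8'): stack = [20, -8], depth = 2
Step 3 ('push 9'): stack = [20, -8, 9], depth = 3
Step 4 ('gt'): stack = [20, 0], depth = 2
Step 5 ('rot'): needs 3 value(s) but depth is 2 — STACK UNDERFLOW

Answer: step 5: rot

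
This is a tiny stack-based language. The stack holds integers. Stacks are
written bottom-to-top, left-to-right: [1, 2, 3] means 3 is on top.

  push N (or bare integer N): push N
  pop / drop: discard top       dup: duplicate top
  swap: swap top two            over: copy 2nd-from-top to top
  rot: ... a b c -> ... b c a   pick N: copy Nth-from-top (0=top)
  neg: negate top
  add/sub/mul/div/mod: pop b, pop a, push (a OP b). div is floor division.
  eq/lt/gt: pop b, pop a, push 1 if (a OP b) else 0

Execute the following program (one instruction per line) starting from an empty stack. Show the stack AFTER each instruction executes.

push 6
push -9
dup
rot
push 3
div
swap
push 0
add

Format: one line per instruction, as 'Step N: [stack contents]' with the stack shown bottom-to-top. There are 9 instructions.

Step 1: [6]
Step 2: [6, -9]
Step 3: [6, -9, -9]
Step 4: [-9, -9, 6]
Step 5: [-9, -9, 6, 3]
Step 6: [-9, -9, 2]
Step 7: [-9, 2, -9]
Step 8: [-9, 2, -9, 0]
Step 9: [-9, 2, -9]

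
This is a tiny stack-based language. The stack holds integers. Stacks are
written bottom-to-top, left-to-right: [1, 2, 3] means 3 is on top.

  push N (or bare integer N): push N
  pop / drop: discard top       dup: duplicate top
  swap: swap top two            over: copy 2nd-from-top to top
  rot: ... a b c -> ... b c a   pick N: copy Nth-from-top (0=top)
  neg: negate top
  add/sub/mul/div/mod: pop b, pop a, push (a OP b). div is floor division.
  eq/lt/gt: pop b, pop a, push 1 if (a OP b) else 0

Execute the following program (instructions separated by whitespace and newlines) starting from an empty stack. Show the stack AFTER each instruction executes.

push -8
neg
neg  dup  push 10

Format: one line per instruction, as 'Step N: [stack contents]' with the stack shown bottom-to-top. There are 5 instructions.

Step 1: [-8]
Step 2: [8]
Step 3: [-8]
Step 4: [-8, -8]
Step 5: [-8, -8, 10]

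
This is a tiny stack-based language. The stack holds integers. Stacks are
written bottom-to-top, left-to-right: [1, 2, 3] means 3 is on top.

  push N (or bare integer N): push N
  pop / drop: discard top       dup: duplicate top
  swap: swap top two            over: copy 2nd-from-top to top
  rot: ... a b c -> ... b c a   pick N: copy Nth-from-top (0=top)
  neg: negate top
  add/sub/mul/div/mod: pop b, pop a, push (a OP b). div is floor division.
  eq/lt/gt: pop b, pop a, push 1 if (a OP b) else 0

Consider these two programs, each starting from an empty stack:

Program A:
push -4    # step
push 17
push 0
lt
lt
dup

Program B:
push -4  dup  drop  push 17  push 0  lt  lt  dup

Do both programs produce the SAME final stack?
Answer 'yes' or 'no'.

Program A trace:
  After 'push -4': [-4]
  After 'push 17': [-4, 17]
  After 'push 0': [-4, 17, 0]
  After 'lt': [-4, 0]
  After 'lt': [1]
  After 'dup': [1, 1]
Program A final stack: [1, 1]

Program B trace:
  After 'push -4': [-4]
  After 'dup': [-4, -4]
  After 'drop': [-4]
  After 'push 17': [-4, 17]
  After 'push 0': [-4, 17, 0]
  After 'lt': [-4, 0]
  After 'lt': [1]
  After 'dup': [1, 1]
Program B final stack: [1, 1]
Same: yes

Answer: yes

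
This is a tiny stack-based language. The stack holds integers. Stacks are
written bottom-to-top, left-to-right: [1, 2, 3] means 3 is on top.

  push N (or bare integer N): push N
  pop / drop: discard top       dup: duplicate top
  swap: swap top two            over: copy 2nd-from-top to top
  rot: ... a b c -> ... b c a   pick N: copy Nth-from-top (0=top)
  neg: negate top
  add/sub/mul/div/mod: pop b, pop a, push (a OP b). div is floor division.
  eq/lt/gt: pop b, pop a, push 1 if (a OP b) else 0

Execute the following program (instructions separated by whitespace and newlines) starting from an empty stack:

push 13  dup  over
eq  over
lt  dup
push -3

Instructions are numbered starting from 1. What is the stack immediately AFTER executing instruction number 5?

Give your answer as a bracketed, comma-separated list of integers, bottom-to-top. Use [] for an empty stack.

Step 1 ('push 13'): [13]
Step 2 ('dup'): [13, 13]
Step 3 ('over'): [13, 13, 13]
Step 4 ('eq'): [13, 1]
Step 5 ('over'): [13, 1, 13]

Answer: [13, 1, 13]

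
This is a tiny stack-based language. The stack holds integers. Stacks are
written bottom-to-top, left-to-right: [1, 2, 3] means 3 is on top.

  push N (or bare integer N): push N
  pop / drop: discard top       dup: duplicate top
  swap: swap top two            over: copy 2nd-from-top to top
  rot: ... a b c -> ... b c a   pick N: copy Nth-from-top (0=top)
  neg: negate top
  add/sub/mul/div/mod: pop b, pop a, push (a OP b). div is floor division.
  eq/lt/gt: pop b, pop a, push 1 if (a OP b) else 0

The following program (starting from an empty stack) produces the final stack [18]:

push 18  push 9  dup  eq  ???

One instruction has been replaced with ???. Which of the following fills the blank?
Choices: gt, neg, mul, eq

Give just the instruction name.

Stack before ???: [18, 1]
Stack after ???:  [18]
Checking each choice:
  gt: produces [1]
  neg: produces [18, -1]
  mul: MATCH
  eq: produces [0]


Answer: mul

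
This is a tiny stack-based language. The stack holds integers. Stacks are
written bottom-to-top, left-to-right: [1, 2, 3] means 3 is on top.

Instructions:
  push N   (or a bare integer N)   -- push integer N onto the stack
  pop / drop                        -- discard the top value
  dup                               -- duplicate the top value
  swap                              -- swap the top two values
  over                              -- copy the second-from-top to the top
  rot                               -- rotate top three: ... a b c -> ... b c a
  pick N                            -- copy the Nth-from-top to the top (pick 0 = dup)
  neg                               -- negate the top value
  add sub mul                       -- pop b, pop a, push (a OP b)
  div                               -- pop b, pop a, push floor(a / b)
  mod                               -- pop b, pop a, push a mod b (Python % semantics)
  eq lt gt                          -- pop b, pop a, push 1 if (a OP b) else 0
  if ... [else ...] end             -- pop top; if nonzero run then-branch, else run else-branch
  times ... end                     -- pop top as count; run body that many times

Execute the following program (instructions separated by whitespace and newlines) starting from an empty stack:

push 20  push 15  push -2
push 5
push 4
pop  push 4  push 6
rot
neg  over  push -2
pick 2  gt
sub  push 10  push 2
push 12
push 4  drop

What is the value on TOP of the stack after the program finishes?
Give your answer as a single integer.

After 'push 20': [20]
After 'push 15': [20, 15]
After 'push -2': [20, 15, -2]
After 'push 5': [20, 15, -2, 5]
After 'push 4': [20, 15, -2, 5, 4]
After 'pop': [20, 15, -2, 5]
After 'push 4': [20, 15, -2, 5, 4]
After 'push 6': [20, 15, -2, 5, 4, 6]
After 'rot': [20, 15, -2, 4, 6, 5]
After 'neg': [20, 15, -2, 4, 6, -5]
After 'over': [20, 15, -2, 4, 6, -5, 6]
After 'push -2': [20, 15, -2, 4, 6, -5, 6, -2]
After 'pick 2': [20, 15, -2, 4, 6, -5, 6, -2, -5]
After 'gt': [20, 15, -2, 4, 6, -5, 6, 1]
After 'sub': [20, 15, -2, 4, 6, -5, 5]
After 'push 10': [20, 15, -2, 4, 6, -5, 5, 10]
After 'push 2': [20, 15, -2, 4, 6, -5, 5, 10, 2]
After 'push 12': [20, 15, -2, 4, 6, -5, 5, 10, 2, 12]
After 'push 4': [20, 15, -2, 4, 6, -5, 5, 10, 2, 12, 4]
After 'drop': [20, 15, -2, 4, 6, -5, 5, 10, 2, 12]

Answer: 12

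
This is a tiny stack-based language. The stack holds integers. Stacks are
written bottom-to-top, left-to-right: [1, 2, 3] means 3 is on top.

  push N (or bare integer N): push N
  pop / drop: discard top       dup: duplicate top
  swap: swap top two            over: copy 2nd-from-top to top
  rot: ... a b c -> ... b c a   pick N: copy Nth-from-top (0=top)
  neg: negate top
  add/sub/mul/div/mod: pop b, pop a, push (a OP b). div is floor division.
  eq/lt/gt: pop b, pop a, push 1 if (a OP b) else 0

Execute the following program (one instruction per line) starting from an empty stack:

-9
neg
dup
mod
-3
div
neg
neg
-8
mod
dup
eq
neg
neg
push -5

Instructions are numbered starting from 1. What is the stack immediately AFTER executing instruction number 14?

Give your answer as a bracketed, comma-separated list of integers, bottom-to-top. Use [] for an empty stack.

Answer: [1]

Derivation:
Step 1 ('-9'): [-9]
Step 2 ('neg'): [9]
Step 3 ('dup'): [9, 9]
Step 4 ('mod'): [0]
Step 5 ('-3'): [0, -3]
Step 6 ('div'): [0]
Step 7 ('neg'): [0]
Step 8 ('neg'): [0]
Step 9 ('-8'): [0, -8]
Step 10 ('mod'): [0]
Step 11 ('dup'): [0, 0]
Step 12 ('eq'): [1]
Step 13 ('neg'): [-1]
Step 14 ('neg'): [1]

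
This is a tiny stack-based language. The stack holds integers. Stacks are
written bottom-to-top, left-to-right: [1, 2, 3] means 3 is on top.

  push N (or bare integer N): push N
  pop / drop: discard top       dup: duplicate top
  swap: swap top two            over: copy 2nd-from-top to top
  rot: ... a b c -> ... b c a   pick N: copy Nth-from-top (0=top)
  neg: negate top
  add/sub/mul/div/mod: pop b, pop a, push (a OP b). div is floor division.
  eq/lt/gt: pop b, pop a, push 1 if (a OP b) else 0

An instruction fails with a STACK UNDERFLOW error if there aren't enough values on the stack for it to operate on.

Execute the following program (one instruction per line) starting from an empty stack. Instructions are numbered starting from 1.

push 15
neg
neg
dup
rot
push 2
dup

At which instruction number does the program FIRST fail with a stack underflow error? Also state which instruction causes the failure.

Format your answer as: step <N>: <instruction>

Step 1 ('push 15'): stack = [15], depth = 1
Step 2 ('neg'): stack = [-15], depth = 1
Step 3 ('neg'): stack = [15], depth = 1
Step 4 ('dup'): stack = [15, 15], depth = 2
Step 5 ('rot'): needs 3 value(s) but depth is 2 — STACK UNDERFLOW

Answer: step 5: rot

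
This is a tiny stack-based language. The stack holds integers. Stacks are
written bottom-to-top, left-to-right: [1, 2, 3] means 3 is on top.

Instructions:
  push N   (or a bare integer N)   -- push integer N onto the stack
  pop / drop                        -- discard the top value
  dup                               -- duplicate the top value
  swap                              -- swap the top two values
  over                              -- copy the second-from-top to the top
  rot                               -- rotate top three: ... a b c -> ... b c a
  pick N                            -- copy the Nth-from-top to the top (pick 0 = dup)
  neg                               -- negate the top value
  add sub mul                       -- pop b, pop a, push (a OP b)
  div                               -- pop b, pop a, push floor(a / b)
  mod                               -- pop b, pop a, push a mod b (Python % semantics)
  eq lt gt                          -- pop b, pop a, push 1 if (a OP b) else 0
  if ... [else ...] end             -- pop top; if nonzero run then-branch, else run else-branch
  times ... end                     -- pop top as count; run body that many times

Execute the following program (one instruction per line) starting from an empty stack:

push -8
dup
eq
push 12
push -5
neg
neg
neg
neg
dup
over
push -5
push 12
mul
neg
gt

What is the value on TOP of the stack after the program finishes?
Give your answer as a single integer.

After 'push -8': [-8]
After 'dup': [-8, -8]
After 'eq': [1]
After 'push 12': [1, 12]
After 'push -5': [1, 12, -5]
After 'neg': [1, 12, 5]
After 'neg': [1, 12, -5]
After 'neg': [1, 12, 5]
After 'neg': [1, 12, -5]
After 'dup': [1, 12, -5, -5]
After 'over': [1, 12, -5, -5, -5]
After 'push -5': [1, 12, -5, -5, -5, -5]
After 'push 12': [1, 12, -5, -5, -5, -5, 12]
After 'mul': [1, 12, -5, -5, -5, -60]
After 'neg': [1, 12, -5, -5, -5, 60]
After 'gt': [1, 12, -5, -5, 0]

Answer: 0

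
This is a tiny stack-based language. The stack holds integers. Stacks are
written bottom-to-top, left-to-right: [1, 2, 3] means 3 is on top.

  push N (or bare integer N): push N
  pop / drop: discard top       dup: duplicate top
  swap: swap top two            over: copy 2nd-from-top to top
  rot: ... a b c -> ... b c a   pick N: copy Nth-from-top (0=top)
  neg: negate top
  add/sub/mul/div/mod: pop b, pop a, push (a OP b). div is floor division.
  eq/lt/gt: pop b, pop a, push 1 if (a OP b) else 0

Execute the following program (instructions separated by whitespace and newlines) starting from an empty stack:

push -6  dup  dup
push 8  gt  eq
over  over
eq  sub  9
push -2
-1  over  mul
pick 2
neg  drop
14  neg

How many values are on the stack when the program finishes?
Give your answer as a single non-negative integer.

Answer: 6

Derivation:
After 'push -6': stack = [-6] (depth 1)
After 'dup': stack = [-6, -6] (depth 2)
After 'dup': stack = [-6, -6, -6] (depth 3)
After 'push 8': stack = [-6, -6, -6, 8] (depth 4)
After 'gt': stack = [-6, -6, 0] (depth 3)
After 'eq': stack = [-6, 0] (depth 2)
After 'over': stack = [-6, 0, -6] (depth 3)
After 'over': stack = [-6, 0, -6, 0] (depth 4)
After 'eq': stack = [-6, 0, 0] (depth 3)
After 'sub': stack = [-6, 0] (depth 2)
After 'push 9': stack = [-6, 0, 9] (depth 3)
After 'push -2': stack = [-6, 0, 9, -2] (depth 4)
After 'push -1': stack = [-6, 0, 9, -2, -1] (depth 5)
After 'over': stack = [-6, 0, 9, -2, -1, -2] (depth 6)
After 'mul': stack = [-6, 0, 9, -2, 2] (depth 5)
After 'pick 2': stack = [-6, 0, 9, -2, 2, 9] (depth 6)
After 'neg': stack = [-6, 0, 9, -2, 2, -9] (depth 6)
After 'drop': stack = [-6, 0, 9, -2, 2] (depth 5)
After 'push 14': stack = [-6, 0, 9, -2, 2, 14] (depth 6)
After 'neg': stack = [-6, 0, 9, -2, 2, -14] (depth 6)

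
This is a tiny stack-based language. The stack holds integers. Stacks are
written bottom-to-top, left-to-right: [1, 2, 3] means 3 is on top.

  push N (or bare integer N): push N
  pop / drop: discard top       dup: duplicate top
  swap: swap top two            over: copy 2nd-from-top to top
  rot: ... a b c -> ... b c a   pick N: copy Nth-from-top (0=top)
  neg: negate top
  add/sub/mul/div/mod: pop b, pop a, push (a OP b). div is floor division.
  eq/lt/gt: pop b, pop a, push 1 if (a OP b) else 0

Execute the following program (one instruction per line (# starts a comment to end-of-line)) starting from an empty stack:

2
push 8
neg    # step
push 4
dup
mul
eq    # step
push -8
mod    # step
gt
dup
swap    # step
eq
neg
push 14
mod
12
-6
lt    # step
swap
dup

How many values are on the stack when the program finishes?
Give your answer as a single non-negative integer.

Answer: 3

Derivation:
After 'push 2': stack = [2] (depth 1)
After 'push 8': stack = [2, 8] (depth 2)
After 'neg': stack = [2, -8] (depth 2)
After 'push 4': stack = [2, -8, 4] (depth 3)
After 'dup': stack = [2, -8, 4, 4] (depth 4)
After 'mul': stack = [2, -8, 16] (depth 3)
After 'eq': stack = [2, 0] (depth 2)
After 'push -8': stack = [2, 0, -8] (depth 3)
After 'mod': stack = [2, 0] (depth 2)
After 'gt': stack = [1] (depth 1)
  ...
After 'swap': stack = [1, 1] (depth 2)
After 'eq': stack = [1] (depth 1)
After 'neg': stack = [-1] (depth 1)
After 'push 14': stack = [-1, 14] (depth 2)
After 'mod': stack = [13] (depth 1)
After 'push 12': stack = [13, 12] (depth 2)
After 'push -6': stack = [13, 12, -6] (depth 3)
After 'lt': stack = [13, 0] (depth 2)
After 'swap': stack = [0, 13] (depth 2)
After 'dup': stack = [0, 13, 13] (depth 3)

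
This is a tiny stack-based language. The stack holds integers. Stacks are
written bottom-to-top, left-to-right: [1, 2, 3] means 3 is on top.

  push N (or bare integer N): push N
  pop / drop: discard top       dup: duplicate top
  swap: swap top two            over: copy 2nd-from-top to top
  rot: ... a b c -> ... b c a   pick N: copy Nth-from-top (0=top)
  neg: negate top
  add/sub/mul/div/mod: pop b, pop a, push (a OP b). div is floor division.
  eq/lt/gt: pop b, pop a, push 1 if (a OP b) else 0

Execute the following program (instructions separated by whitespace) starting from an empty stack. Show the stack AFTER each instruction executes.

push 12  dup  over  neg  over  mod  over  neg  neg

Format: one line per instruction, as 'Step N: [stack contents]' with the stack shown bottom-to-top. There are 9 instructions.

Step 1: [12]
Step 2: [12, 12]
Step 3: [12, 12, 12]
Step 4: [12, 12, -12]
Step 5: [12, 12, -12, 12]
Step 6: [12, 12, 0]
Step 7: [12, 12, 0, 12]
Step 8: [12, 12, 0, -12]
Step 9: [12, 12, 0, 12]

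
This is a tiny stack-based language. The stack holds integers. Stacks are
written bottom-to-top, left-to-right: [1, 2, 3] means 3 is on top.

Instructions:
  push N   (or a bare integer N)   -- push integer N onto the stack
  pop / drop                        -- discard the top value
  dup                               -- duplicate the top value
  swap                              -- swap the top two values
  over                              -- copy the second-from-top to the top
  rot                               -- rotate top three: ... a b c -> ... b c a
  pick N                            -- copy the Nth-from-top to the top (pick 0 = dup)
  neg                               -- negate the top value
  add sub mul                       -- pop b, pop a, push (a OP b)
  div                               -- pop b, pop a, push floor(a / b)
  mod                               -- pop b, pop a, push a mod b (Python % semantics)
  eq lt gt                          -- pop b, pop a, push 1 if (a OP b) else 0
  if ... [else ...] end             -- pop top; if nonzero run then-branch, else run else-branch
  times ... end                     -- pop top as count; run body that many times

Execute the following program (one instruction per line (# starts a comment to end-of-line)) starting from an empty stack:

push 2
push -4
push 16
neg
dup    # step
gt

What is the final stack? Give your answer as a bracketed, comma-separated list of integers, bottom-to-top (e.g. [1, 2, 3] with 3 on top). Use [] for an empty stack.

After 'push 2': [2]
After 'push -4': [2, -4]
After 'push 16': [2, -4, 16]
After 'neg': [2, -4, -16]
After 'dup': [2, -4, -16, -16]
After 'gt': [2, -4, 0]

Answer: [2, -4, 0]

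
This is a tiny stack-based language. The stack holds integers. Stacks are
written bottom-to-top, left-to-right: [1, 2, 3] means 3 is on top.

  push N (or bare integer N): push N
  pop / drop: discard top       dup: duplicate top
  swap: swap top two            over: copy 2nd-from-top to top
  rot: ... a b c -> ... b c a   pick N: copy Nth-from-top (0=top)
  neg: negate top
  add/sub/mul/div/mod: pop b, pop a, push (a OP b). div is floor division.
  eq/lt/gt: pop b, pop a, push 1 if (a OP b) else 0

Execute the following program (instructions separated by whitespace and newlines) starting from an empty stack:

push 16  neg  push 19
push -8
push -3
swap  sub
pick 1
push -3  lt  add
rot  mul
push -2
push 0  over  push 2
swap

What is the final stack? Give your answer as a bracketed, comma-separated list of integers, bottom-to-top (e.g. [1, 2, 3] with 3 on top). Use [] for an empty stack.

Answer: [19, -80, -2, 0, 2, -2]

Derivation:
After 'push 16': [16]
After 'neg': [-16]
After 'push 19': [-16, 19]
After 'push -8': [-16, 19, -8]
After 'push -3': [-16, 19, -8, -3]
After 'swap': [-16, 19, -3, -8]
After 'sub': [-16, 19, 5]
After 'pick 1': [-16, 19, 5, 19]
After 'push -3': [-16, 19, 5, 19, -3]
After 'lt': [-16, 19, 5, 0]
After 'add': [-16, 19, 5]
After 'rot': [19, 5, -16]
After 'mul': [19, -80]
After 'push -2': [19, -80, -2]
After 'push 0': [19, -80, -2, 0]
After 'over': [19, -80, -2, 0, -2]
After 'push 2': [19, -80, -2, 0, -2, 2]
After 'swap': [19, -80, -2, 0, 2, -2]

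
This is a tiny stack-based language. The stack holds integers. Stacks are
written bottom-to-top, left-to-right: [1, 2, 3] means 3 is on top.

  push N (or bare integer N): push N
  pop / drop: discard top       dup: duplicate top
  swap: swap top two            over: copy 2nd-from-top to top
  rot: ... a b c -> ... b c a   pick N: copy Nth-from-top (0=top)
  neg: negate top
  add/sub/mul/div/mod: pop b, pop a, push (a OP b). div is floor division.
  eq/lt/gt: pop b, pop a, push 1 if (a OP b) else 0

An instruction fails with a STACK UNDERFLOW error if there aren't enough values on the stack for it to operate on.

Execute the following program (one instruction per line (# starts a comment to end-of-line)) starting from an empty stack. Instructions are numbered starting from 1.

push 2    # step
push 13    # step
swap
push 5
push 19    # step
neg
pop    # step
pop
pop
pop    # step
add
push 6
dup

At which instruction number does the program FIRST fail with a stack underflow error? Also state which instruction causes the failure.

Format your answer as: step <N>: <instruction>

Step 1 ('push 2'): stack = [2], depth = 1
Step 2 ('push 13'): stack = [2, 13], depth = 2
Step 3 ('swap'): stack = [13, 2], depth = 2
Step 4 ('push 5'): stack = [13, 2, 5], depth = 3
Step 5 ('push 19'): stack = [13, 2, 5, 19], depth = 4
Step 6 ('neg'): stack = [13, 2, 5, -19], depth = 4
Step 7 ('pop'): stack = [13, 2, 5], depth = 3
Step 8 ('pop'): stack = [13, 2], depth = 2
Step 9 ('pop'): stack = [13], depth = 1
Step 10 ('pop'): stack = [], depth = 0
Step 11 ('add'): needs 2 value(s) but depth is 0 — STACK UNDERFLOW

Answer: step 11: add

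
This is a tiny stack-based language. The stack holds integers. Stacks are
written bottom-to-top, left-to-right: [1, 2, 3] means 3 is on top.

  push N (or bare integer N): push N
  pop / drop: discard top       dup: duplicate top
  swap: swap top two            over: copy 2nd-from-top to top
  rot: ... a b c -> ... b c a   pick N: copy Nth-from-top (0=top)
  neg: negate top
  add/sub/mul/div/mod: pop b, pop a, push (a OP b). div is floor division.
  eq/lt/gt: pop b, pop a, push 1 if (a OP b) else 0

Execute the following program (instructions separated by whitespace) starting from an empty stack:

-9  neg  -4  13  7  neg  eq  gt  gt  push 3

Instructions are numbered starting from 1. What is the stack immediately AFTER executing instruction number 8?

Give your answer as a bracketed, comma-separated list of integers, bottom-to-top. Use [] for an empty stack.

Step 1 ('-9'): [-9]
Step 2 ('neg'): [9]
Step 3 ('-4'): [9, -4]
Step 4 ('13'): [9, -4, 13]
Step 5 ('7'): [9, -4, 13, 7]
Step 6 ('neg'): [9, -4, 13, -7]
Step 7 ('eq'): [9, -4, 0]
Step 8 ('gt'): [9, 0]

Answer: [9, 0]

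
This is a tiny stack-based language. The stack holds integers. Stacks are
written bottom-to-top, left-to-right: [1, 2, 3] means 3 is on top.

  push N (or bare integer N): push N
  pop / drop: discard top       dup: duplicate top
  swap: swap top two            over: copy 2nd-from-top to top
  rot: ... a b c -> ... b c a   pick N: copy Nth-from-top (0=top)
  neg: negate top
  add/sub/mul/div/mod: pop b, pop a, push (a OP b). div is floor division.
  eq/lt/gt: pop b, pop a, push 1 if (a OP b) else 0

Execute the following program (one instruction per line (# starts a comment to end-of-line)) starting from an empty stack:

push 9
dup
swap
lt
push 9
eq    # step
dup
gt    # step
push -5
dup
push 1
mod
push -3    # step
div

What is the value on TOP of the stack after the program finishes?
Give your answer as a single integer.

Answer: 0

Derivation:
After 'push 9': [9]
After 'dup': [9, 9]
After 'swap': [9, 9]
After 'lt': [0]
After 'push 9': [0, 9]
After 'eq': [0]
After 'dup': [0, 0]
After 'gt': [0]
After 'push -5': [0, -5]
After 'dup': [0, -5, -5]
After 'push 1': [0, -5, -5, 1]
After 'mod': [0, -5, 0]
After 'push -3': [0, -5, 0, -3]
After 'div': [0, -5, 0]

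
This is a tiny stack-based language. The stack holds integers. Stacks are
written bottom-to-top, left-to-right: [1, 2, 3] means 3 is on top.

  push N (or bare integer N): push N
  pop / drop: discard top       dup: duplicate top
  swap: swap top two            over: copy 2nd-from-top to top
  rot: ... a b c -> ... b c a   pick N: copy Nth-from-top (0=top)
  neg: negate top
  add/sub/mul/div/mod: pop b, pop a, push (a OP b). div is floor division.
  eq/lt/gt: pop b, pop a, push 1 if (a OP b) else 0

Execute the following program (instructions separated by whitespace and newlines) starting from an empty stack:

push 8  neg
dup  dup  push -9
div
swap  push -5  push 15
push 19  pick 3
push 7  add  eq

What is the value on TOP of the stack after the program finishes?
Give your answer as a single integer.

After 'push 8': [8]
After 'neg': [-8]
After 'dup': [-8, -8]
After 'dup': [-8, -8, -8]
After 'push -9': [-8, -8, -8, -9]
After 'div': [-8, -8, 0]
After 'swap': [-8, 0, -8]
After 'push -5': [-8, 0, -8, -5]
After 'push 15': [-8, 0, -8, -5, 15]
After 'push 19': [-8, 0, -8, -5, 15, 19]
After 'pick 3': [-8, 0, -8, -5, 15, 19, -8]
After 'push 7': [-8, 0, -8, -5, 15, 19, -8, 7]
After 'add': [-8, 0, -8, -5, 15, 19, -1]
After 'eq': [-8, 0, -8, -5, 15, 0]

Answer: 0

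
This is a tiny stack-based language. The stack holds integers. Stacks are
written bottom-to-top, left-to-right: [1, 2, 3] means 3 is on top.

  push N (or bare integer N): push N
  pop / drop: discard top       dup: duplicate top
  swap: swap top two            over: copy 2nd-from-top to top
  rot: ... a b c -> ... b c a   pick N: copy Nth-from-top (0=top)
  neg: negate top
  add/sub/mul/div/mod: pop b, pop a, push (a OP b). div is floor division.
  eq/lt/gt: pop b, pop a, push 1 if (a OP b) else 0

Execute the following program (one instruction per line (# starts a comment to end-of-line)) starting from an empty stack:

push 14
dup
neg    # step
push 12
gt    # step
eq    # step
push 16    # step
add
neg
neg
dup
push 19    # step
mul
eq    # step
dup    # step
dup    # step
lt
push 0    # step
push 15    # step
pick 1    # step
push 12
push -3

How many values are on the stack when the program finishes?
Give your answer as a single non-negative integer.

Answer: 7

Derivation:
After 'push 14': stack = [14] (depth 1)
After 'dup': stack = [14, 14] (depth 2)
After 'neg': stack = [14, -14] (depth 2)
After 'push 12': stack = [14, -14, 12] (depth 3)
After 'gt': stack = [14, 0] (depth 2)
After 'eq': stack = [0] (depth 1)
After 'push 16': stack = [0, 16] (depth 2)
After 'add': stack = [16] (depth 1)
After 'neg': stack = [-16] (depth 1)
After 'neg': stack = [16] (depth 1)
  ...
After 'mul': stack = [16, 304] (depth 2)
After 'eq': stack = [0] (depth 1)
After 'dup': stack = [0, 0] (depth 2)
After 'dup': stack = [0, 0, 0] (depth 3)
After 'lt': stack = [0, 0] (depth 2)
After 'push 0': stack = [0, 0, 0] (depth 3)
After 'push 15': stack = [0, 0, 0, 15] (depth 4)
After 'pick 1': stack = [0, 0, 0, 15, 0] (depth 5)
After 'push 12': stack = [0, 0, 0, 15, 0, 12] (depth 6)
After 'push -3': stack = [0, 0, 0, 15, 0, 12, -3] (depth 7)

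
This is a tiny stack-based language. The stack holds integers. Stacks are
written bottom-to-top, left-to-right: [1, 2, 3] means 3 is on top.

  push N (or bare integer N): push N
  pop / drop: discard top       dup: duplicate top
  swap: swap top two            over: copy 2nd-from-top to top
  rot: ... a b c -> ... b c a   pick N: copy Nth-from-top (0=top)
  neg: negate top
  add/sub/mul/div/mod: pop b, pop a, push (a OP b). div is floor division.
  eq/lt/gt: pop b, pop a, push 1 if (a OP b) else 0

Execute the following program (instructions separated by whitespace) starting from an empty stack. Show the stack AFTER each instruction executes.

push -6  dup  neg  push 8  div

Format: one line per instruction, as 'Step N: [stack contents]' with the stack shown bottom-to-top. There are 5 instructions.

Step 1: [-6]
Step 2: [-6, -6]
Step 3: [-6, 6]
Step 4: [-6, 6, 8]
Step 5: [-6, 0]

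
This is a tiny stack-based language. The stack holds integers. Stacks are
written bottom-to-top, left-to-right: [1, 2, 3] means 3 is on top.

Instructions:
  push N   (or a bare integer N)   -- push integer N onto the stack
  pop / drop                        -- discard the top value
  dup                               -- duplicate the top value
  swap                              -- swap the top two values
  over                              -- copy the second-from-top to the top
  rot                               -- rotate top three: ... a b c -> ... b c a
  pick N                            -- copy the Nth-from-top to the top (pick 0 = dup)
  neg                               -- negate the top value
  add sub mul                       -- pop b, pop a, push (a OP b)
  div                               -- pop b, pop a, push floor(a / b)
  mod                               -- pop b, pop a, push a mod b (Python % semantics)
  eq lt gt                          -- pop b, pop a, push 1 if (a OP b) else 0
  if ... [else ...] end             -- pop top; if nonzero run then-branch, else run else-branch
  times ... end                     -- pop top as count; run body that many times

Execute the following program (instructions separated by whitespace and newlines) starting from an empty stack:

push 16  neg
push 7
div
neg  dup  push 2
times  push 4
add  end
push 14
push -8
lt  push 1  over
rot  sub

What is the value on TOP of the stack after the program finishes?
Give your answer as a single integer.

After 'push 16': [16]
After 'neg': [-16]
After 'push 7': [-16, 7]
After 'div': [-3]
After 'neg': [3]
After 'dup': [3, 3]
After 'push 2': [3, 3, 2]
After 'times': [3, 3]
After 'push 4': [3, 3, 4]
After 'add': [3, 7]
After 'push 4': [3, 7, 4]
After 'add': [3, 11]
After 'push 14': [3, 11, 14]
After 'push -8': [3, 11, 14, -8]
After 'lt': [3, 11, 0]
After 'push 1': [3, 11, 0, 1]
After 'over': [3, 11, 0, 1, 0]
After 'rot': [3, 11, 1, 0, 0]
After 'sub': [3, 11, 1, 0]

Answer: 0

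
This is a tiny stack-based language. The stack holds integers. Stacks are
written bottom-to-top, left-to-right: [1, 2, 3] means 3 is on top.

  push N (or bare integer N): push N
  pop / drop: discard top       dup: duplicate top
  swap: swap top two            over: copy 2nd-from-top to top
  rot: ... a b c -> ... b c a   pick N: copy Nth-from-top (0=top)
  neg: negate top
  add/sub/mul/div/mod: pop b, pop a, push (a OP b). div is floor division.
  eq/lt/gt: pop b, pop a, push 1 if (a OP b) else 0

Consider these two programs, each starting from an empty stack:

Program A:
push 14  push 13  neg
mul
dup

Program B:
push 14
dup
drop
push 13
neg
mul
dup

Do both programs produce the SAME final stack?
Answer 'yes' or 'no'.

Answer: yes

Derivation:
Program A trace:
  After 'push 14': [14]
  After 'push 13': [14, 13]
  After 'neg': [14, -13]
  After 'mul': [-182]
  After 'dup': [-182, -182]
Program A final stack: [-182, -182]

Program B trace:
  After 'push 14': [14]
  After 'dup': [14, 14]
  After 'drop': [14]
  After 'push 13': [14, 13]
  After 'neg': [14, -13]
  After 'mul': [-182]
  After 'dup': [-182, -182]
Program B final stack: [-182, -182]
Same: yes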